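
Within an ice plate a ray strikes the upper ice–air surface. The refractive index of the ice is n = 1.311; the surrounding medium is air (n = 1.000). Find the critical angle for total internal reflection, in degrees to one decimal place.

sin θ_c = n_air / n = 1.000 / 1.311 = 0.7628.
θ_c = arcsin(0.7628) = 49.71°.

49.7°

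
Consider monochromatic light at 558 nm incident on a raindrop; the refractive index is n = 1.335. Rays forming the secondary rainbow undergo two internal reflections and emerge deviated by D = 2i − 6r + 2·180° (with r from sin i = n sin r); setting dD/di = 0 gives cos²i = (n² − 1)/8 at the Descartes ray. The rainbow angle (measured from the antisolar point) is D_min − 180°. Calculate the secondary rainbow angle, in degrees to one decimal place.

cos²i = (1.78222 − 1)/8 = 0.09778; i = arccos(0.31269) = 71.778°.
sin r = sin 71.778°/1.335 = 0.71150; r = 45.357°.
D_min = 2·71.778° − 6·45.357° + 360° = 231.414°.
Rainbow angle = D_min − 180° = 51.414°.

51.4°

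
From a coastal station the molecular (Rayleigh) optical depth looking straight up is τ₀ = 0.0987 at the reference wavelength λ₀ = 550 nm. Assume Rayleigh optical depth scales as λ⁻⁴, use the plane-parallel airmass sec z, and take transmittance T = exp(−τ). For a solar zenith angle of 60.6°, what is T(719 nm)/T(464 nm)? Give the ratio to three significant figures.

Airmass: sec 60.6° = 2.0371.
τ(719 nm) = 0.0987 × (550/719)⁴ × 2.0371 = 0.0987 × 0.3424 × 2.0371 = 0.0688.
τ(464 nm) = 0.0987 × (550/464)⁴ × 2.0371 = 0.0987 × 1.9741 × 2.0371 = 0.3969.
T(719)/T(464) = exp(τ_B − τ_A) = exp(0.3281) = 1.3883.

1.39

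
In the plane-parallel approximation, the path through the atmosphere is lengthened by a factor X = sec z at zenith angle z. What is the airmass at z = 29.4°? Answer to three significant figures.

1.15

X = sec z = 1/cos 29.4° = 1/0.8712 = 1.1478.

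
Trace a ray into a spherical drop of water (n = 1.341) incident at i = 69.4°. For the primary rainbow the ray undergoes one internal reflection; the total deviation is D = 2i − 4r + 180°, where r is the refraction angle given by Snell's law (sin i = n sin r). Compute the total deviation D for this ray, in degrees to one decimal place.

141.7°

sin r = sin 69.4° / 1.341 = 0.9361/1.341 = 0.6980; r = 44.27°.
D = 2·69.4° − 4·44.27° + 180° = 138.80° − 177.08° + 180° = 141.72°.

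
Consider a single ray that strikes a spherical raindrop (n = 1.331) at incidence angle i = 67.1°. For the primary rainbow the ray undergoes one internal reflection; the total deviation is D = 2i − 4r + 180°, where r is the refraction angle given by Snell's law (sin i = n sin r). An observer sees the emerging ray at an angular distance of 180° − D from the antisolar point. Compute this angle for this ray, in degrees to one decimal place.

sin r = sin 67.1° / 1.331 = 0.9212/1.331 = 0.6921; r = 43.80°.
D = 2·67.1° − 4·43.80° + 180° = 134.20° − 175.19° + 180° = 139.01°.
Angle from antisolar point = 180° − D = 40.99°.

41.0°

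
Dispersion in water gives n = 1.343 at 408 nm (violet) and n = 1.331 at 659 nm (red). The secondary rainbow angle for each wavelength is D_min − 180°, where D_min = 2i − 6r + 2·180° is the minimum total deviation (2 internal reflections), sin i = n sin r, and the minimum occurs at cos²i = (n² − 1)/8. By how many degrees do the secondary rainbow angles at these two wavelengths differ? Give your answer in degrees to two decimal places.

3.11°

At 408 nm (n = 1.343): cos²i = 0.10046 → i = 71.522°, r = 44.928°, D_min = 233.478°, rainbow angle = 53.478°.
At 659 nm (n = 1.331): cos²i = 0.09645 → i = 71.907°, r = 45.575°, D_min = 230.365°, rainbow angle = 50.365°.
Angular width = |53.478° − 50.365°| = 3.113°.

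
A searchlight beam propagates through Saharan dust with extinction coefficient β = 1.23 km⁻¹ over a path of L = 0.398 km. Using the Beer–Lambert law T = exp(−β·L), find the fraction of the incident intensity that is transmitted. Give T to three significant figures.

τ = β·L = 1.23 × 0.398 = 0.4895.
T = exp(−0.4895) = 0.6129.

0.613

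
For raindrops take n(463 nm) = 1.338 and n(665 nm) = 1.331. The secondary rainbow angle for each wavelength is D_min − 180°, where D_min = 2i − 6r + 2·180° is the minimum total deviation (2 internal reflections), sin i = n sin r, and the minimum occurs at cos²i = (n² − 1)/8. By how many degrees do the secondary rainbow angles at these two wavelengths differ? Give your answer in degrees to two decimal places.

At 463 nm (n = 1.338): cos²i = 0.09878 → i = 71.682°, r = 45.195°, D_min = 232.193°, rainbow angle = 52.193°.
At 665 nm (n = 1.331): cos²i = 0.09645 → i = 71.907°, r = 45.575°, D_min = 230.365°, rainbow angle = 50.365°.
Angular width = |52.193° − 50.365°| = 1.828°.

1.83°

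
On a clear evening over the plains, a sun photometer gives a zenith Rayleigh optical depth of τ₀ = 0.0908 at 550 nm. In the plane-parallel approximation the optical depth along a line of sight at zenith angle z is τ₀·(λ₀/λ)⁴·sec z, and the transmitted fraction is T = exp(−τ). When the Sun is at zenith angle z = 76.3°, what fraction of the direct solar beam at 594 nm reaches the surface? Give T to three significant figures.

0.754

sec 76.3° = 4.2223.
τ = 0.0908 × (550/594)⁴ × 4.2223 = 0.0908 × 0.7350 × 4.2223 = 0.2818.
T = exp(−0.2818) = 0.7544.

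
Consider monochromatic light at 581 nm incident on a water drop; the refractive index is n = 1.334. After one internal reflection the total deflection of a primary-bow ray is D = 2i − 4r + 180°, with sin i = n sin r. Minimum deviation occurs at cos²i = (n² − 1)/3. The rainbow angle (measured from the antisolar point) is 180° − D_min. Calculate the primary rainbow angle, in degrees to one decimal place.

cos²i = (1.77956 − 1)/3 = 0.25985; i = arccos(0.50976) = 59.352°.
sin r = sin 59.352°/1.334 = 0.64492; r = 40.159°.
D_min = 2·59.352° − 4·40.159° + 180° = 138.067°.
Rainbow angle = 180° − D_min = 41.933°.

41.9°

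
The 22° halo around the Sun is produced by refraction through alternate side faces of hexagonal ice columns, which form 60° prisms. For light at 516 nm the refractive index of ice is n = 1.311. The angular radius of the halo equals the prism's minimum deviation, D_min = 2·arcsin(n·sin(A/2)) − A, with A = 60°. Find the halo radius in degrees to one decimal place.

n·sin(A/2) = 1.311 × sin 30° = 1.311 × 0.5000 = 0.6555.
D_min = 2·arcsin(0.6555) − 60° = 2 × 40.958° − 60° = 21.915°.

21.9°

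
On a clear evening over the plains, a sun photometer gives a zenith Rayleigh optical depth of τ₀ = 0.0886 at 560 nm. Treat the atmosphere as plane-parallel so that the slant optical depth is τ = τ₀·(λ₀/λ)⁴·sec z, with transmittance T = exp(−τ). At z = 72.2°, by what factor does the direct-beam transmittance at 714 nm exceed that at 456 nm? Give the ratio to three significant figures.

1.73

Airmass: sec 72.2° = 3.2712.
τ(714 nm) = 0.0886 × (560/714)⁴ × 3.2712 = 0.0886 × 0.3784 × 3.2712 = 0.1097.
τ(456 nm) = 0.0886 × (560/456)⁴ × 3.2712 = 0.0886 × 2.2745 × 3.2712 = 0.6592.
T(714)/T(456) = exp(τ_B − τ_A) = exp(0.5496) = 1.7325.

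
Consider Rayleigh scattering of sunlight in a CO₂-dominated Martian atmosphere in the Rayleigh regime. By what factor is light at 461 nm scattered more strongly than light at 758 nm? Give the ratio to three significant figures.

7.31

Rayleigh scattering ∝ λ⁻⁴, so the ratio of coefficients is the inverse fourth power of the wavelength ratio.
σ(461)/σ(758) = (758/461)⁴ = (1.6443)⁴ = 7.309.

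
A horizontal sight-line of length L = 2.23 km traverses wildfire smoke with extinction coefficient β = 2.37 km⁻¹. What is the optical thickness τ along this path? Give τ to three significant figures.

τ = β·L = 2.37 × 2.23 = 5.2851.

5.29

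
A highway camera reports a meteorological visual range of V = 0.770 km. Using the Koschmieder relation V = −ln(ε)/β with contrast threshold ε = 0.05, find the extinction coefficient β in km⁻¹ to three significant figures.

3.89 km⁻¹

β = −ln(0.05) / V = 2.996 / 0.770 = 3.8906 km⁻¹.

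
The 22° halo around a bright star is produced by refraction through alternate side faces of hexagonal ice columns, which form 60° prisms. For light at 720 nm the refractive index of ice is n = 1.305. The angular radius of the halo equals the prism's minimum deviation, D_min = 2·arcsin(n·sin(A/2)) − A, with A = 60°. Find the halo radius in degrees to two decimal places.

n·sin(A/2) = 1.305 × sin 30° = 1.305 × 0.5000 = 0.6525.
D_min = 2·arcsin(0.6525) − 60° = 2 × 40.730° − 60° = 21.461°.

21.46°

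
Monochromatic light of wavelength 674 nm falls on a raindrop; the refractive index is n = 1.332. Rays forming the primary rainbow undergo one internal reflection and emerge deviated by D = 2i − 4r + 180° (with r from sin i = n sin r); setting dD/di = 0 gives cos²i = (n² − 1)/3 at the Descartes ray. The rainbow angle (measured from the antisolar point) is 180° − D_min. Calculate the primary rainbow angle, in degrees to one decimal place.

cos²i = (1.77422 − 1)/3 = 0.25807; i = arccos(0.50801) = 59.469°.
sin r = sin 59.469°/1.332 = 0.64666; r = 40.290°.
D_min = 2·59.469° − 4·40.290° + 180° = 137.776°.
Rainbow angle = 180° − D_min = 42.224°.

42.2°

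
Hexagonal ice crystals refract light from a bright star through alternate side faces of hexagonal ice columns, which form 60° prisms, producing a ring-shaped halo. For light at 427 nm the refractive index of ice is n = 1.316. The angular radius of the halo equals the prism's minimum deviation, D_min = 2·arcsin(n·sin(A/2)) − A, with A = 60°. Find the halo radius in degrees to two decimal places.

n·sin(A/2) = 1.316 × sin 30° = 1.316 × 0.5000 = 0.6580.
D_min = 2·arcsin(0.6580) − 60° = 2 × 41.148° − 60° = 22.295°.

22.30°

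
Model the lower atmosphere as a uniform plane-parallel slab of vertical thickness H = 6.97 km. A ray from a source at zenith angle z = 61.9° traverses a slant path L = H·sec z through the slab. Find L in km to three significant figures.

14.8 km

sec z = 1/cos 61.9° = 2.1231.
L = 6.97 × 2.1231 = 14.798 km.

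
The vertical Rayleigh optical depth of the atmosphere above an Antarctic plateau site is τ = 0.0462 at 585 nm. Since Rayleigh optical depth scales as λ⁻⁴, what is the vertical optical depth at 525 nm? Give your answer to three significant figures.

τ(525 nm) = τ(585 nm) × (585/525)⁴ = 0.0462 × (1.1143)⁴ = 0.0462 × 1.5417 = 0.0712.

0.0712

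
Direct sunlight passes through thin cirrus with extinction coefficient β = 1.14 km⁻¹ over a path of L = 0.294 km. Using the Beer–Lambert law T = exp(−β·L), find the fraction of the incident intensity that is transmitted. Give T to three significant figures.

0.715

τ = β·L = 1.14 × 0.294 = 0.3352.
T = exp(−0.3352) = 0.7152.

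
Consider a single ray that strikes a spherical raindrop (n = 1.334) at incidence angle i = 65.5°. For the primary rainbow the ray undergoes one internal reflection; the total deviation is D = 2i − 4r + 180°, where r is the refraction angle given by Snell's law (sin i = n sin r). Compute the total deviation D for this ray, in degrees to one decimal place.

sin r = sin 65.5° / 1.334 = 0.9100/1.334 = 0.6821; r = 43.01°.
D = 2·65.5° − 4·43.01° + 180° = 131.00° − 172.04° + 180° = 138.96°.

139.0°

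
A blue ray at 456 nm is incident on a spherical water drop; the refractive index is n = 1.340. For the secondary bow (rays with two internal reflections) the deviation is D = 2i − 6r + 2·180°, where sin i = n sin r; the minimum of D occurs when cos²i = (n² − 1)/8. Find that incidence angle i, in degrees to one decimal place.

71.6°

cos²i = (1.340² − 1)/8 = (1.79560 − 1)/8 = 0.09945.
cos i = 0.31536, so i = 71.618°.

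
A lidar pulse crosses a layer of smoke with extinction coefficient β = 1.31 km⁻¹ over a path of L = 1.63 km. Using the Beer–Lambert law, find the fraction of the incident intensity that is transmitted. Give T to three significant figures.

τ = β·L = 1.31 × 1.63 = 2.1353.
T = exp(−2.1353) = 0.1182.

0.118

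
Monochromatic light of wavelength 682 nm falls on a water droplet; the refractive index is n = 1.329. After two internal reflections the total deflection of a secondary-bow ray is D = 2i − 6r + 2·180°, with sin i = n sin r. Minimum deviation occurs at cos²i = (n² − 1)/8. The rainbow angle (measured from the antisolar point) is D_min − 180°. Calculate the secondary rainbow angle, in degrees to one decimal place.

cos²i = (1.76624 − 1)/8 = 0.09578; i = arccos(0.30948) = 71.972°.
sin r = sin 71.972°/1.329 = 0.71550; r = 45.685°.
D_min = 2·71.972° − 6·45.685° + 360° = 229.837°.
Rainbow angle = D_min − 180° = 49.837°.

49.8°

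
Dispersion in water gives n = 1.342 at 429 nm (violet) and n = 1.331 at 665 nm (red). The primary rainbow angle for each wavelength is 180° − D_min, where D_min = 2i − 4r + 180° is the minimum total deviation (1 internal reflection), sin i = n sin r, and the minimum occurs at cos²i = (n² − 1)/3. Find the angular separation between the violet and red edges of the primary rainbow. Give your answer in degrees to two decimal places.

1.58°

At 429 nm (n = 1.342): cos²i = 0.26699 → i = 58.888°, r = 39.641°, D_min = 139.213°, rainbow angle = 40.787°.
At 665 nm (n = 1.331): cos²i = 0.25719 → i = 59.527°, r = 40.356°, D_min = 137.630°, rainbow angle = 42.370°.
Angular width = |40.787° − 42.370°| = 1.583°.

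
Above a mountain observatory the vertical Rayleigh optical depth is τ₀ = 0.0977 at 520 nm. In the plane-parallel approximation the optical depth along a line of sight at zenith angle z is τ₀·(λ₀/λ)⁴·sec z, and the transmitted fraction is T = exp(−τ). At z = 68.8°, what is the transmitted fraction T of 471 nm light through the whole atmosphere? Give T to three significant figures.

sec 68.8° = 2.7653.
τ = 0.0977 × (520/471)⁴ × 2.7653 = 0.0977 × 1.4857 × 2.7653 = 0.4014.
T = exp(−0.4014) = 0.6694.

0.669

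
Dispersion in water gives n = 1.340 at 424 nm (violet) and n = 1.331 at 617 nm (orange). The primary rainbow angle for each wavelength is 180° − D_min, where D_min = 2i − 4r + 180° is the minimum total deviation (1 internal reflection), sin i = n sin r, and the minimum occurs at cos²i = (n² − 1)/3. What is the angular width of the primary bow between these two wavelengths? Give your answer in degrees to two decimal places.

1.30°

At 424 nm (n = 1.340): cos²i = 0.26520 → i = 59.004°, r = 39.770°, D_min = 138.929°, rainbow angle = 41.071°.
At 617 nm (n = 1.331): cos²i = 0.25719 → i = 59.527°, r = 40.356°, D_min = 137.630°, rainbow angle = 42.370°.
Angular width = |41.071° − 42.370°| = 1.299°.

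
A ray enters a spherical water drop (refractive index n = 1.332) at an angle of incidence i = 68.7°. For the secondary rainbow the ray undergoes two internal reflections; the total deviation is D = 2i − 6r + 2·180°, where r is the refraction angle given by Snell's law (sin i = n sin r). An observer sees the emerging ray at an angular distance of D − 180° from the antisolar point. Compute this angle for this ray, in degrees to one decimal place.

sin r = sin 68.7° / 1.332 = 0.9317/1.332 = 0.6995; r = 44.38°.
D = 2·68.7° − 6·44.38° + 2·180° = 137.40° − 266.31° + 360° = 231.09°.
Angle from antisolar point = D − 180° = 51.09°.

51.1°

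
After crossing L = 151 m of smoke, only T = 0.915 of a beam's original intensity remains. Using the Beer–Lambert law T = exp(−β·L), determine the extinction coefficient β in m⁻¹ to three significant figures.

Beer–Lambert: T = exp(−βL) ⇒ β = −ln(T)/L = −ln(0.915)/151 = 0.0888/151 = 0.0005883 m⁻¹.

0.000588 m⁻¹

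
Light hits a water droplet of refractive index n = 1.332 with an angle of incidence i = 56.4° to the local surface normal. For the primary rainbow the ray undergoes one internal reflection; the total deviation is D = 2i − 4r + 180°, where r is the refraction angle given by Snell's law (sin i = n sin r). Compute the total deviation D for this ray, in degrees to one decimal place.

138.0°

sin r = sin 56.4° / 1.332 = 0.8329/1.332 = 0.6253; r = 38.71°.
D = 2·56.4° − 4·38.71° + 180° = 112.80° − 154.82° + 180° = 137.98°.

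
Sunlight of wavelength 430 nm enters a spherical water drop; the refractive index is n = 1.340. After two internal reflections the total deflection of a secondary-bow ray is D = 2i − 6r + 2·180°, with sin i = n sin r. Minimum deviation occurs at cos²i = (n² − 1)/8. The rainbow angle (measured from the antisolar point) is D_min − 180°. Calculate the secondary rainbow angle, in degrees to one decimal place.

52.7°

cos²i = (1.79560 − 1)/8 = 0.09945; i = arccos(0.31536) = 71.618°.
sin r = sin 71.618°/1.340 = 0.70819; r = 45.088°.
D_min = 2·71.618° − 6·45.088° + 360° = 232.709°.
Rainbow angle = D_min − 180° = 52.709°.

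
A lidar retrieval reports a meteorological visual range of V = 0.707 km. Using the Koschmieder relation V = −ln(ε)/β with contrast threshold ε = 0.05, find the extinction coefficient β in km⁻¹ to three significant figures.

β = −ln(0.05) / V = 2.996 / 0.707 = 4.2372 km⁻¹.

4.24 km⁻¹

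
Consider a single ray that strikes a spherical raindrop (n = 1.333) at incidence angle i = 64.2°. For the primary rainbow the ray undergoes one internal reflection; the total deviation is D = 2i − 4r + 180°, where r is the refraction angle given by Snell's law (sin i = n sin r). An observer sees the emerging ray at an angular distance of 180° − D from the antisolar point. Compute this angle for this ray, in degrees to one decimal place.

41.5°

sin r = sin 64.2° / 1.333 = 0.9003/1.333 = 0.6754; r = 42.49°.
D = 2·64.2° − 4·42.49° + 180° = 128.40° − 169.94° + 180° = 138.46°.
Angle from antisolar point = 180° − D = 41.54°.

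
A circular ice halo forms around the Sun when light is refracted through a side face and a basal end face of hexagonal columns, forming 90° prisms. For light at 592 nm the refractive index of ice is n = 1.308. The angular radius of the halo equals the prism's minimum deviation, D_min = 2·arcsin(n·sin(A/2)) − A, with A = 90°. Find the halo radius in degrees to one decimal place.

n·sin(A/2) = 1.308 × sin 45° = 1.308 × 0.7071 = 0.9249.
D_min = 2·arcsin(0.9249) − 90° = 2 × 67.653° − 90° = 45.305°.

45.3°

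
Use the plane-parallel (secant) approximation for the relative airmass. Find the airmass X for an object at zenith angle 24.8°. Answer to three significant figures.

1.10

X = sec z = 1/cos 24.8° = 1/0.9078 = 1.1016.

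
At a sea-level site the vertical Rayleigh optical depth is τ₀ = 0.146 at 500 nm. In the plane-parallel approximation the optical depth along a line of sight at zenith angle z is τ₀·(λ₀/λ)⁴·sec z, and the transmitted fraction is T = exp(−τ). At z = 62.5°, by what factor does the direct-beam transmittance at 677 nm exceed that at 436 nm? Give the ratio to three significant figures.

1.57

Airmass: sec 62.5° = 2.1657.
τ(677 nm) = 0.146 × (500/677)⁴ × 2.1657 = 0.146 × 0.2975 × 2.1657 = 0.0941.
τ(436 nm) = 0.146 × (500/436)⁴ × 2.1657 = 0.146 × 1.7296 × 2.1657 = 0.5469.
T(677)/T(436) = exp(τ_B − τ_A) = exp(0.4528) = 1.5727.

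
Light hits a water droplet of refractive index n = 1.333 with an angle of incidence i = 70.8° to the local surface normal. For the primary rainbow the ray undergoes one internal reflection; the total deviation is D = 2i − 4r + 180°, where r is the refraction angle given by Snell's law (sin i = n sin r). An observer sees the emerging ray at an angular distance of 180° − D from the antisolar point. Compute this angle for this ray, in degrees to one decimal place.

sin r = sin 70.8° / 1.333 = 0.9444/1.333 = 0.7085; r = 45.11°.
D = 2·70.8° − 4·45.11° + 180° = 141.60° − 180.44° + 180° = 141.16°.
Angle from antisolar point = 180° − D = 38.84°.

38.8°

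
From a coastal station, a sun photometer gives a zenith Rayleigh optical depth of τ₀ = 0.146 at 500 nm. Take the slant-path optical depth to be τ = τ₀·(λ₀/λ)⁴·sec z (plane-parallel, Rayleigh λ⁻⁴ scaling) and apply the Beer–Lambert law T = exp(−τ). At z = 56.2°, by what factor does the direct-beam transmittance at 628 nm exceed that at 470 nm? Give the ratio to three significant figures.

1.26

Airmass: sec 56.2° = 1.7976.
τ(628 nm) = 0.146 × (500/628)⁴ × 1.7976 = 0.146 × 0.4018 × 1.7976 = 0.1055.
τ(470 nm) = 0.146 × (500/470)⁴ × 1.7976 = 0.146 × 1.2808 × 1.7976 = 0.3362.
T(628)/T(470) = exp(τ_B − τ_A) = exp(0.2307) = 1.2595.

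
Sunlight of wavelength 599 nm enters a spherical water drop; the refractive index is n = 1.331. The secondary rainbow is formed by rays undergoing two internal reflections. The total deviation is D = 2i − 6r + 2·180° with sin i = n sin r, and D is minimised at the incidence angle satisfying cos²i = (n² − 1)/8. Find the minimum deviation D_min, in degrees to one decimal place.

230.4°

cos²i = (1.77156 − 1)/8 = 0.09645; i = arccos(0.31056) = 71.907°.
sin r = sin 71.907°/1.331 = 0.71417; r = 45.575°.
D_min = 2·71.907° − 6·45.575° + 360° = 230.365°.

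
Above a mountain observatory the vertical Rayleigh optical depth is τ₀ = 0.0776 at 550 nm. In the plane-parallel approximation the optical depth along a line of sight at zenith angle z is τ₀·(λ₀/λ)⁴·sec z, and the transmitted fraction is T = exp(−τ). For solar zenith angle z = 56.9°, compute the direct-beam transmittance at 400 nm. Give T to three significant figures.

0.602

sec 56.9° = 1.8312.
τ = 0.0776 × (550/400)⁴ × 1.8312 = 0.0776 × 3.5745 × 1.8312 = 0.5079.
T = exp(−0.5079) = 0.6017.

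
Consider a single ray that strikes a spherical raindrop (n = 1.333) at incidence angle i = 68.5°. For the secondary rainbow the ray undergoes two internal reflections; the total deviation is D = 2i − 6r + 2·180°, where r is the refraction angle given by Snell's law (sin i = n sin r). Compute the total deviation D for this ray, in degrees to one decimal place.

sin r = sin 68.5° / 1.333 = 0.9304/1.333 = 0.6980; r = 44.27°.
D = 2·68.5° − 6·44.27° + 2·180° = 137.00° − 265.59° + 360° = 231.41°.

231.4°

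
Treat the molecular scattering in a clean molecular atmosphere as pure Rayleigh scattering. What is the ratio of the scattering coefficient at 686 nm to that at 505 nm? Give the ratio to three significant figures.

0.294

Rayleigh scattering ∝ λ⁻⁴, so the ratio of coefficients is the inverse fourth power of the wavelength ratio.
σ(686)/σ(505) = (505/686)⁴ = (0.7362)⁴ = 0.2937.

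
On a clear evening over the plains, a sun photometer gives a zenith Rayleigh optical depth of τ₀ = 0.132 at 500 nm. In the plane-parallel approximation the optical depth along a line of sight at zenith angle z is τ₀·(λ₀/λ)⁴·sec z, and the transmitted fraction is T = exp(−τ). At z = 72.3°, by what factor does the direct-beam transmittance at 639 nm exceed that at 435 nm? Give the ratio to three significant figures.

Airmass: sec 72.3° = 3.2891.
τ(639 nm) = 0.132 × (500/639)⁴ × 3.2891 = 0.132 × 0.3749 × 3.2891 = 0.1628.
τ(435 nm) = 0.132 × (500/435)⁴ × 3.2891 = 0.132 × 1.7455 × 3.2891 = 0.7578.
T(639)/T(435) = exp(τ_B − τ_A) = exp(0.5951) = 1.8132.

1.81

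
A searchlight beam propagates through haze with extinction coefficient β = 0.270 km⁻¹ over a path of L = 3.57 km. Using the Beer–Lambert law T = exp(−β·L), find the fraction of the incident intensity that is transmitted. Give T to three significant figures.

τ = β·L = 0.270 × 3.57 = 0.9639.
T = exp(−0.9639) = 0.3814.

0.381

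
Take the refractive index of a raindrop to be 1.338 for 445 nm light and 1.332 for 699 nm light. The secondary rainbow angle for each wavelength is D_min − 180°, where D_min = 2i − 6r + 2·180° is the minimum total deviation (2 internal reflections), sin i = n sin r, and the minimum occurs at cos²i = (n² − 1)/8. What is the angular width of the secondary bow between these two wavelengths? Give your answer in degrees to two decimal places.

At 445 nm (n = 1.338): cos²i = 0.09878 → i = 71.682°, r = 45.195°, D_min = 232.193°, rainbow angle = 52.193°.
At 699 nm (n = 1.332): cos²i = 0.09678 → i = 71.875°, r = 45.520°, D_min = 230.628°, rainbow angle = 50.628°.
Angular width = |52.193° − 50.628°| = 1.564°.

1.56°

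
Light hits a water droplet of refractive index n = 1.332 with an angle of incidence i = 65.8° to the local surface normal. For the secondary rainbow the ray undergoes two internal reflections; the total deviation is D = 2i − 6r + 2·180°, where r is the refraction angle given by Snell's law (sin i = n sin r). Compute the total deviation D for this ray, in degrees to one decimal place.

sin r = sin 65.8° / 1.332 = 0.9121/1.332 = 0.6848; r = 43.22°.
D = 2·65.8° − 6·43.22° + 2·180° = 131.60° − 259.31° + 360° = 232.29°.

232.3°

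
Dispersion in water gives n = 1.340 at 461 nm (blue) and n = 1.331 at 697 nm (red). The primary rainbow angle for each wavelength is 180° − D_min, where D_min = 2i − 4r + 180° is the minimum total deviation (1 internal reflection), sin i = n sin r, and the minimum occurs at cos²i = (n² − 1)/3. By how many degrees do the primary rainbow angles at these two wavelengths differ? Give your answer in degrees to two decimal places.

At 461 nm (n = 1.340): cos²i = 0.26520 → i = 59.004°, r = 39.770°, D_min = 138.929°, rainbow angle = 41.071°.
At 697 nm (n = 1.331): cos²i = 0.25719 → i = 59.527°, r = 40.356°, D_min = 137.630°, rainbow angle = 42.370°.
Angular width = |41.071° − 42.370°| = 1.299°.

1.30°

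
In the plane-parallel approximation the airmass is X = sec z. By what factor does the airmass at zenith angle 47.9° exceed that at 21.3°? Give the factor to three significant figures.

X(47.9°)/X(21.3°) = sec 47.9° / sec 21.3° = cos 21.3° / cos 47.9° = 0.9317/0.6704 = 1.3897.

1.39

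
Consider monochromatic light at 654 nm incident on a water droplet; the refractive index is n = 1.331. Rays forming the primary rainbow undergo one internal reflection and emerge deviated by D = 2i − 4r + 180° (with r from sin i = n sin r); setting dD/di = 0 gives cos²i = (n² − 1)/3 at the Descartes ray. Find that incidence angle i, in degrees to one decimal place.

cos²i = (1.331² − 1)/3 = (1.77156 − 1)/3 = 0.25719.
cos i = 0.50714, so i = 59.527°.

59.5°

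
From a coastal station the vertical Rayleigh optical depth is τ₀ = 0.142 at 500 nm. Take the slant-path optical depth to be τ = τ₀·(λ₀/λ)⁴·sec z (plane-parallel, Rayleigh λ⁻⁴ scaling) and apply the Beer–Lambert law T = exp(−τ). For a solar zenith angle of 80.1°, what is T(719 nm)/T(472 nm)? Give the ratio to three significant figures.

Airmass: sec 80.1° = 5.8164.
τ(719 nm) = 0.142 × (500/719)⁴ × 5.8164 = 0.142 × 0.2339 × 5.8164 = 0.1932.
τ(472 nm) = 0.142 × (500/472)⁴ × 5.8164 = 0.142 × 1.2593 × 5.8164 = 1.0400.
T(719)/T(472) = exp(τ_B − τ_A) = exp(0.8469) = 2.3324.

2.33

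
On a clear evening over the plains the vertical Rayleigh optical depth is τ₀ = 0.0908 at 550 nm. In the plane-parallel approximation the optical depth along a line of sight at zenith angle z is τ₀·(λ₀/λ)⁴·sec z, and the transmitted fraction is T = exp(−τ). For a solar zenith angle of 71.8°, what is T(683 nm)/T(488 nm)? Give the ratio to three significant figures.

Airmass: sec 71.8° = 3.2017.
τ(683 nm) = 0.0908 × (550/683)⁴ × 3.2017 = 0.0908 × 0.4205 × 3.2017 = 0.1222.
τ(488 nm) = 0.0908 × (550/488)⁴ × 3.2017 = 0.0908 × 1.6135 × 3.2017 = 0.4691.
T(683)/T(488) = exp(τ_B − τ_A) = exp(0.3468) = 1.4146.

1.41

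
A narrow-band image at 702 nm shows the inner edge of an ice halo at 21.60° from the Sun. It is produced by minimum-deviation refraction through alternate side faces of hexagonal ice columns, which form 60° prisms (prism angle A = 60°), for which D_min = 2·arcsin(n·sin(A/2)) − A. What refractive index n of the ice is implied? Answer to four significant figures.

1.307

Rearranging: n = sin((D_min + A)/2) / sin(A/2).
(D_min + A)/2 = (21.60° + 60°)/2 = 40.800°.
n = sin 40.800° / sin 30° = 0.6534 / 0.5000 = 1.3068.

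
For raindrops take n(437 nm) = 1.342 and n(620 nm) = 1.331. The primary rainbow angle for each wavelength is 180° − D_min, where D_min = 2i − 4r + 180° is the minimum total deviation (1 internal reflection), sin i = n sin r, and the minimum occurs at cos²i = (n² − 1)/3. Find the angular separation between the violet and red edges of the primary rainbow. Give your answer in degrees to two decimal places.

At 437 nm (n = 1.342): cos²i = 0.26699 → i = 58.888°, r = 39.641°, D_min = 139.213°, rainbow angle = 40.787°.
At 620 nm (n = 1.331): cos²i = 0.25719 → i = 59.527°, r = 40.356°, D_min = 137.630°, rainbow angle = 42.370°.
Angular width = |40.787° − 42.370°| = 1.583°.

1.58°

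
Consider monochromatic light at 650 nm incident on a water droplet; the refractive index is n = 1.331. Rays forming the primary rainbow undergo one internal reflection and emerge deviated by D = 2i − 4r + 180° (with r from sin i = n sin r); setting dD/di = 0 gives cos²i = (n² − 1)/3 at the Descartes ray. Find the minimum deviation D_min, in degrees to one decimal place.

137.6°

cos²i = (1.77156 − 1)/3 = 0.25719; i = arccos(0.50714) = 59.527°.
sin r = sin 59.527°/1.331 = 0.64753; r = 40.356°.
D_min = 2·59.527° − 4·40.356° + 180° = 137.630°.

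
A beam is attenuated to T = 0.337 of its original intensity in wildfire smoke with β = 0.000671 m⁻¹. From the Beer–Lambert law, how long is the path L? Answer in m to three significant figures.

1620 m

Beer–Lambert: T = exp(−βL) ⇒ L = −ln(T)/β = −ln(0.337)/0.000671 = 1.0877/0.000671 = 1621 m.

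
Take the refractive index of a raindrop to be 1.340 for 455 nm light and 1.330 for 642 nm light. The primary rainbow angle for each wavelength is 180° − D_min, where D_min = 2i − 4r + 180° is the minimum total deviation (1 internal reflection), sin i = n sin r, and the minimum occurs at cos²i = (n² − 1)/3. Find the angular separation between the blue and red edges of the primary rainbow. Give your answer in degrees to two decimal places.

1.45°

At 455 nm (n = 1.340): cos²i = 0.26520 → i = 59.004°, r = 39.770°, D_min = 138.929°, rainbow angle = 41.071°.
At 642 nm (n = 1.330): cos²i = 0.25630 → i = 59.585°, r = 40.422°, D_min = 137.484°, rainbow angle = 42.516°.
Angular width = |41.071° − 42.516°| = 1.445°.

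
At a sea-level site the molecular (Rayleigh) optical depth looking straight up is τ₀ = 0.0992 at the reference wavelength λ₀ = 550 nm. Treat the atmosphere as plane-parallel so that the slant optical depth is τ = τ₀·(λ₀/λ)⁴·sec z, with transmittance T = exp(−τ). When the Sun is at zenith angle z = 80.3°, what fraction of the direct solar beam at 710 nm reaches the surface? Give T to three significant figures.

sec 80.3° = 5.9351.
τ = 0.0992 × (550/710)⁴ × 5.9351 = 0.0992 × 0.3601 × 5.9351 = 0.2120.
T = exp(−0.2120) = 0.8090.

0.809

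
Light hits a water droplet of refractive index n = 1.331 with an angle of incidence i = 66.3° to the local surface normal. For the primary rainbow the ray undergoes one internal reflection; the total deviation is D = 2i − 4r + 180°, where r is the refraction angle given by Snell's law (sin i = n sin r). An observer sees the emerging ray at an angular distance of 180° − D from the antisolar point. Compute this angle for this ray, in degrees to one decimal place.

41.3°

sin r = sin 66.3° / 1.331 = 0.9157/1.331 = 0.6880; r = 43.47°.
D = 2·66.3° − 4·43.47° + 180° = 132.60° − 173.87° + 180° = 138.73°.
Angle from antisolar point = 180° − D = 41.27°.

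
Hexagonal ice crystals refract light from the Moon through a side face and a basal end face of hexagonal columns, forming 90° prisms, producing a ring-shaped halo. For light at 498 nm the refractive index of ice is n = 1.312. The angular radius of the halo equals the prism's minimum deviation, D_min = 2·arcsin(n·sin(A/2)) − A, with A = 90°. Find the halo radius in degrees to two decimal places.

46.17°

n·sin(A/2) = 1.312 × sin 45° = 1.312 × 0.7071 = 0.9277.
D_min = 2·arcsin(0.9277) − 90° = 2 × 68.083° − 90° = 46.166°.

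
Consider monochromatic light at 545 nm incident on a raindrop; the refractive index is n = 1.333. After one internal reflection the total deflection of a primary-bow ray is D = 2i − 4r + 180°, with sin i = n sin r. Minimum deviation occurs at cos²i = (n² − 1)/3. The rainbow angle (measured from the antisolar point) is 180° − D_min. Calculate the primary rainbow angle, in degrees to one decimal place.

42.1°

cos²i = (1.77689 − 1)/3 = 0.25896; i = arccos(0.50888) = 59.410°.
sin r = sin 59.410°/1.333 = 0.64579; r = 40.225°.
D_min = 2·59.410° − 4·40.225° + 180° = 137.922°.
Rainbow angle = 180° − D_min = 42.078°.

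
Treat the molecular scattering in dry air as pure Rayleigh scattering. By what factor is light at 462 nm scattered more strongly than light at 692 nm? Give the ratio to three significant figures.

Rayleigh scattering ∝ λ⁻⁴, so the ratio of coefficients is the inverse fourth power of the wavelength ratio.
σ(462)/σ(692) = (692/462)⁴ = (1.4978)⁴ = 5.033.

5.03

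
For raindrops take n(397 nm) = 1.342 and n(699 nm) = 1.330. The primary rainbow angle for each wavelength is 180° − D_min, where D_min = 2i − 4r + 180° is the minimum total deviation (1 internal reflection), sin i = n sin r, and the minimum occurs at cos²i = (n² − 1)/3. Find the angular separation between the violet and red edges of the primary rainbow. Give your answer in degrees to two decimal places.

1.73°

At 397 nm (n = 1.342): cos²i = 0.26699 → i = 58.888°, r = 39.641°, D_min = 139.213°, rainbow angle = 40.787°.
At 699 nm (n = 1.330): cos²i = 0.25630 → i = 59.585°, r = 40.422°, D_min = 137.484°, rainbow angle = 42.516°.
Angular width = |40.787° − 42.516°| = 1.729°.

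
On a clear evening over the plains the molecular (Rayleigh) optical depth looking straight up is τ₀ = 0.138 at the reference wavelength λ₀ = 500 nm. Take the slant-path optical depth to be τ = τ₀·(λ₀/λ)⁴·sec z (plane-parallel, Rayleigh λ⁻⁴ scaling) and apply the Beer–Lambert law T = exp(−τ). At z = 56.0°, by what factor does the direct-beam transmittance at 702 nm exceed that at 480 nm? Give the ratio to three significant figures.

1.25

Airmass: sec 56.0° = 1.7883.
τ(702 nm) = 0.138 × (500/702)⁴ × 1.7883 = 0.138 × 0.2574 × 1.7883 = 0.0635.
τ(480 nm) = 0.138 × (500/480)⁴ × 1.7883 = 0.138 × 1.1774 × 1.7883 = 0.2906.
T(702)/T(480) = exp(τ_B − τ_A) = exp(0.2270) = 1.2549.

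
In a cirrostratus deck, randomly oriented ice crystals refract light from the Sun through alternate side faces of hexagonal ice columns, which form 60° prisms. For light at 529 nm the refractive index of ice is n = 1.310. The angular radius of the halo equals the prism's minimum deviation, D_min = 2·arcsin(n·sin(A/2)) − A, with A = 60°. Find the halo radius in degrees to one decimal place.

n·sin(A/2) = 1.310 × sin 30° = 1.310 × 0.5000 = 0.6550.
D_min = 2·arcsin(0.6550) − 60° = 2 × 40.920° − 60° = 21.839°.

21.8°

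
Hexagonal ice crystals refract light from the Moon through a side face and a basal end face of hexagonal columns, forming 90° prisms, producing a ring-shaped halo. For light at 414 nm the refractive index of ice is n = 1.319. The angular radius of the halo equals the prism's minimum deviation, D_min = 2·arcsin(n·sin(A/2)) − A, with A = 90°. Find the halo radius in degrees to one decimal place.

47.7°

n·sin(A/2) = 1.319 × sin 45° = 1.319 × 0.7071 = 0.9327.
D_min = 2·arcsin(0.9327) − 90° = 2 × 68.856° − 90° = 47.711°.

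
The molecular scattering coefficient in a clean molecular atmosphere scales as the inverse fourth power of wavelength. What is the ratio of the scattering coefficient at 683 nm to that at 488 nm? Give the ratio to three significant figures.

0.261

Rayleigh scattering ∝ λ⁻⁴, so the ratio of coefficients is the inverse fourth power of the wavelength ratio.
σ(683)/σ(488) = (488/683)⁴ = (0.7145)⁴ = 0.2606.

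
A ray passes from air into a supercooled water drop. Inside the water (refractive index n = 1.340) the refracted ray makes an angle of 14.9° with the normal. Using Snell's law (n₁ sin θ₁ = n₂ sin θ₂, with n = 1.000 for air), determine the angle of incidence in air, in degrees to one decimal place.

Snell: sin θ_i = n · sin θ_r = 1.340 × sin 14.9° = 1.340 × 0.2571 = 0.3446.
θ_i = arcsin(0.3446) = 20.15°.

20.2°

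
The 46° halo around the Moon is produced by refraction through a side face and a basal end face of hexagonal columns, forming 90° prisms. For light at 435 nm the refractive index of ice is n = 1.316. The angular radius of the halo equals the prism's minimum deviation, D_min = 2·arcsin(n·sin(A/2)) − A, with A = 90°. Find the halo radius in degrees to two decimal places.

47.04°

n·sin(A/2) = 1.316 × sin 45° = 1.316 × 0.7071 = 0.9306.
D_min = 2·arcsin(0.9306) − 90° = 2 × 68.521° − 90° = 47.042°.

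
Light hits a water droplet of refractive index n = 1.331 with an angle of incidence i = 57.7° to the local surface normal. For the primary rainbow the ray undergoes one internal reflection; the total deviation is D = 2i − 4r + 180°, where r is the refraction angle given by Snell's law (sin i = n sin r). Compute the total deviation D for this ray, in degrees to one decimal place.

sin r = sin 57.7° / 1.331 = 0.8453/1.331 = 0.6351; r = 39.42°.
D = 2·57.7° − 4·39.42° + 180° = 115.40° − 157.70° + 180° = 137.70°.

137.7°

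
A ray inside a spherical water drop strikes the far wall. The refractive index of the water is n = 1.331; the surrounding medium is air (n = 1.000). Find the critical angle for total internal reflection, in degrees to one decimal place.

48.7°

sin θ_c = n_air / n = 1.000 / 1.331 = 0.7513.
θ_c = arcsin(0.7513) = 48.70°.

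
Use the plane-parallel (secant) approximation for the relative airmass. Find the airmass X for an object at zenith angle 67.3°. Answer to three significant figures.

2.59

X = sec z = 1/cos 67.3° = 1/0.3859 = 2.5913.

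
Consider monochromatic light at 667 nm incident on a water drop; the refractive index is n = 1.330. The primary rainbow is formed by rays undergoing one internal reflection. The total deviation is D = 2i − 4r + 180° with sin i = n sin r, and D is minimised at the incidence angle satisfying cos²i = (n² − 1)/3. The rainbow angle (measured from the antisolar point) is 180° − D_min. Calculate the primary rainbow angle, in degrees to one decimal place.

cos²i = (1.76890 − 1)/3 = 0.25630; i = arccos(0.50626) = 59.585°.
sin r = sin 59.585°/1.330 = 0.64841; r = 40.422°.
D_min = 2·59.585° − 4·40.422° + 180° = 137.484°.
Rainbow angle = 180° − D_min = 42.516°.

42.5°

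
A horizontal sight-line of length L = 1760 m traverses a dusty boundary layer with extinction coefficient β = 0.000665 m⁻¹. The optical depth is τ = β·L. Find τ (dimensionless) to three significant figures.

1.17

τ = β·L = 0.000665 × 1760 = 1.1704.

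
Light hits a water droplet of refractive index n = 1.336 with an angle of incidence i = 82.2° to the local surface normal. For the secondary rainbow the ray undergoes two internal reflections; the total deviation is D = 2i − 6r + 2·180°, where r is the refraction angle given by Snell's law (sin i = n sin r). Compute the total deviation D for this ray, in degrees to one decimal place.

sin r = sin 82.2° / 1.336 = 0.9907/1.336 = 0.7416; r = 47.87°.
D = 2·82.2° − 6·47.87° + 2·180° = 164.40° − 287.20° + 360° = 237.20°.

237.2°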